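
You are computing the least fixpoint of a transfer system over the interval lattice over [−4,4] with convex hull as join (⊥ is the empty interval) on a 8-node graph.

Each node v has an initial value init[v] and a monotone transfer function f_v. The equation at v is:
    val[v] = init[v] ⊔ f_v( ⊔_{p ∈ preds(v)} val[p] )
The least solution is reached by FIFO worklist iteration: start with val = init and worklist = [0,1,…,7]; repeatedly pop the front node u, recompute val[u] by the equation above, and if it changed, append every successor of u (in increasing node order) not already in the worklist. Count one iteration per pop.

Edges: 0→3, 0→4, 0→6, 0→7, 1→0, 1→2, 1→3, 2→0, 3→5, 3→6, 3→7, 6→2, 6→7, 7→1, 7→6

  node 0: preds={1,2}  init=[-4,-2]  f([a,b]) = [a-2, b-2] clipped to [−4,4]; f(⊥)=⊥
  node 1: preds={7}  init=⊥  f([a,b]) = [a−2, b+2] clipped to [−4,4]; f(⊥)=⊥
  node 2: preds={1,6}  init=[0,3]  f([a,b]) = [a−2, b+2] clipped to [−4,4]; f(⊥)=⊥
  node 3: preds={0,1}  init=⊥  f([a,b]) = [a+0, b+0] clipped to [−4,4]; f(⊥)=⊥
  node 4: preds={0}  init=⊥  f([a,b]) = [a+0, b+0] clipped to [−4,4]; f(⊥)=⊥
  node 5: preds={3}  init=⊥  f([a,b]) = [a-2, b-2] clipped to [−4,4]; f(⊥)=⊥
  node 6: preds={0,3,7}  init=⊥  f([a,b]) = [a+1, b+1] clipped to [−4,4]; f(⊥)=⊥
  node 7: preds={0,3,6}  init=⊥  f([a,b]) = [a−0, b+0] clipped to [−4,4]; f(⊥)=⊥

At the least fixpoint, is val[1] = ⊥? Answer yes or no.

Trace (21 dequeues):
  [1] u=0 | in [0,3] | out [-4,1] | prev [-4,-2] | push {}
  [2] u=1 | in ⊥ | out ⊥ | ==
  [3] u=2 | in ⊥ | out [0,3] | ==
  [4] u=3 | in [-4,1] | out [-4,1] | prev ⊥ | push {}
  [5] u=4 | in [-4,1] | out [-4,1] | prev ⊥ | push {}
  [6] u=5 | in [-4,1] | out [-4,-1] | prev ⊥ | push {}
  [7] u=6 | in [-4,1] | out [-3,2] | prev ⊥ | push {2}
  [8] u=7 | in [-4,2] | out [-4,2] | prev ⊥ | push {1,6}
  [9] u=2 | in [-3,2] | out [-4,4] | prev [0,3] | push {0}
  [10] u=1 | in [-4,2] | out [-4,4] | prev ⊥ | push {2,3}
  [11] u=6 | in [-4,2] | out [-3,3] | prev [-3,2] | push {7}
  [12] u=0 | in [-4,4] | out [-4,2] | prev [-4,1] | push {4,6}
  [13] u=2 | in [-4,4] | out [-4,4] | ==
  [14] u=3 | in [-4,4] | out [-4,4] | prev [-4,1] | push {5}
  [15] u=7 | in [-4,4] | out [-4,4] | prev [-4,2] | push {1}
  [16] u=4 | in [-4,2] | out [-4,2] | prev [-4,1] | push {}
  [17] u=6 | in [-4,4] | out [-3,4] | prev [-3,3] | push {2,7}
  [18] u=5 | in [-4,4] | out [-4,2] | prev [-4,-1] | push {}
  [19] u=1 | in [-4,4] | out [-4,4] | ==
  [20] u=2 | in [-4,4] | out [-4,4] | ==
  [21] u=7 | in [-4,4] | out [-4,4] | ==

Converged values:
  [0] [-4,2]
  [1] [-4,4]
  [2] [-4,4]
  [3] [-4,4]
  [4] [-4,2]
  [5] [-4,2]
  [6] [-3,4]
  [7] [-4,4]

no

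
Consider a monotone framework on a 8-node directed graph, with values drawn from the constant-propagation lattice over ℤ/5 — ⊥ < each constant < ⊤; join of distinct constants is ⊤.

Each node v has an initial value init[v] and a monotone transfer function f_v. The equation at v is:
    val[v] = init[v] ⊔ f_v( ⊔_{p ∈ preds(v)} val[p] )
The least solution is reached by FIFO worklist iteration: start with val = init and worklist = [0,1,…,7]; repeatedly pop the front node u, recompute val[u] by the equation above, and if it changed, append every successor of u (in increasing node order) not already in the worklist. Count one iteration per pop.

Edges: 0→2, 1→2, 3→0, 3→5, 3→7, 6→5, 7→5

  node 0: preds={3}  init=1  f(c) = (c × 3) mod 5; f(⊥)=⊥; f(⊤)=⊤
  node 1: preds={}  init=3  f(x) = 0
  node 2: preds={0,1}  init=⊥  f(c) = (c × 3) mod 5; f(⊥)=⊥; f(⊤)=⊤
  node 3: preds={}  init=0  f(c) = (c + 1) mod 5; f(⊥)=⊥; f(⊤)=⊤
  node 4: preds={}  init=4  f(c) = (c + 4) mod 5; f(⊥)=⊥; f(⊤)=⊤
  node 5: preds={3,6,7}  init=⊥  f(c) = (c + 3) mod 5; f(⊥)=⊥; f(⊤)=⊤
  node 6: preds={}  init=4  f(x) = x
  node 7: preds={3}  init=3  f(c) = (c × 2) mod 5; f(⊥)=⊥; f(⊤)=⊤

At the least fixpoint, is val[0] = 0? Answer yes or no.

Worklist (9 pops):
  #1 pop 0: in=0 → ⊤ (was 1); enqueue []
  #2 pop 1: in=⊥ → ⊤ (was 3); enqueue []
  #3 pop 2: in=⊤ → ⊤ (was ⊥); enqueue []
  #4 pop 3: in=⊥ → 0 (no change)
  #5 pop 4: in=⊥ → 4 (no change)
  #6 pop 5: in=⊤ → ⊤ (was ⊥); enqueue []
  #7 pop 6: in=⊥ → 4 (no change)
  #8 pop 7: in=0 → ⊤ (was 3); enqueue [5]
  #9 pop 5: in=⊤ → ⊤ (no change)

Fixpoint:
  val[0] = ⊤
  val[1] = ⊤
  val[2] = ⊤
  val[3] = 0
  val[4] = 4
  val[5] = ⊤
  val[6] = 4
  val[7] = ⊤

no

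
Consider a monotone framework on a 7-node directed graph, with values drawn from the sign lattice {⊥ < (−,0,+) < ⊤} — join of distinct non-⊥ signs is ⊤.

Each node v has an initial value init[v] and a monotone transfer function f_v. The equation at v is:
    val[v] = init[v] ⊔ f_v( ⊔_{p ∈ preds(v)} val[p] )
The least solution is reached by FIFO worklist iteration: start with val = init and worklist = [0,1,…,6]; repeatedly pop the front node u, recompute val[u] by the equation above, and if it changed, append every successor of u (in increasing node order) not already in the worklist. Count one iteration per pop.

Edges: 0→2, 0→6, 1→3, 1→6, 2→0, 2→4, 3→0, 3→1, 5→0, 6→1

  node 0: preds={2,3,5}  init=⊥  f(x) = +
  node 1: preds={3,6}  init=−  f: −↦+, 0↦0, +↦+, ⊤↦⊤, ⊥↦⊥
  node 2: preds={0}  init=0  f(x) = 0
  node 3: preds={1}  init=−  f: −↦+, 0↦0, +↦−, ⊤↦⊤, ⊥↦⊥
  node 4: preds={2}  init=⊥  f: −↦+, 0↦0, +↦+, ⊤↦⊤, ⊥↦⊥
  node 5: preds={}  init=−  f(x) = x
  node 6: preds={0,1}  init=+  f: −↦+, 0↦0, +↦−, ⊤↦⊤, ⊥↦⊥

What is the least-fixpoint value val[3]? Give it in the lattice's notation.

Trace (9 dequeues):
  [1] u=0 | in ⊤ | out + | prev ⊥ | push {}
  [2] u=1 | in ⊤ | out ⊤ | prev − | push {}
  [3] u=2 | in + | out 0 | ==
  [4] u=3 | in ⊤ | out ⊤ | prev − | push {0,1}
  [5] u=4 | in 0 | out 0 | prev ⊥ | push {}
  [6] u=5 | in ⊥ | out − | ==
  [7] u=6 | in ⊤ | out ⊤ | prev + | push {}
  [8] u=0 | in ⊤ | out + | ==
  [9] u=1 | in ⊤ | out ⊤ | ==

Converged values:
  [0] +
  [1] ⊤
  [2] 0
  [3] ⊤
  [4] 0
  [5] −
  [6] ⊤

⊤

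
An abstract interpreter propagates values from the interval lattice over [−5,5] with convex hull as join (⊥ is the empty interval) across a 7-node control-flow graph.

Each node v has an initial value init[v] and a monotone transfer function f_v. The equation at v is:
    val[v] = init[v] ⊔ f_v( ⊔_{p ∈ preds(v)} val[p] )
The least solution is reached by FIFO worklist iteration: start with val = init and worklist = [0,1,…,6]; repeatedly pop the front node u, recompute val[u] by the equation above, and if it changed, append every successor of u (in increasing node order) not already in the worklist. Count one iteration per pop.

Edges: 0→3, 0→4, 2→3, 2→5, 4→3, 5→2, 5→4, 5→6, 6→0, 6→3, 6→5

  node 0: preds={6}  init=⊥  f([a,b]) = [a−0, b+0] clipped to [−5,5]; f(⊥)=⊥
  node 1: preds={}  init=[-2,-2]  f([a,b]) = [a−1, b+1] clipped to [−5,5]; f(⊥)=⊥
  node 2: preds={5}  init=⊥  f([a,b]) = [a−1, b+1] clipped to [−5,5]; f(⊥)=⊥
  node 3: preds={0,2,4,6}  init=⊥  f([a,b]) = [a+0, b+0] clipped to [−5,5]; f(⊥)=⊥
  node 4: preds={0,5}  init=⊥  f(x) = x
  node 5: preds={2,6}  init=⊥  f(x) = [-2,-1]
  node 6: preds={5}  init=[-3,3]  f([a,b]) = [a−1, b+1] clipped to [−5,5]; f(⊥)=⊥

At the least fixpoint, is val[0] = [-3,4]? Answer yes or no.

Iteration log — 12 steps:
  step 1. node 0  ⊔preds=[-3,3]  new=[-3,3]  old=⊥  +wl: 
  step 2. node 1  ⊔preds=⊥  new=[-2,-2]  stable
  step 3. node 2  ⊔preds=⊥  new=⊥  stable
  step 4. node 3  ⊔preds=[-3,3]  new=[-3,3]  old=⊥  +wl: 
  step 5. node 4  ⊔preds=[-3,3]  new=[-3,3]  old=⊥  +wl: 3
  step 6. node 5  ⊔preds=[-3,3]  new=[-2,-1]  old=⊥  +wl: 2,4
  step 7. node 6  ⊔preds=[-2,-1]  new=[-3,3]  stable
  step 8. node 3  ⊔preds=[-3,3]  new=[-3,3]  stable
  step 9. node 2  ⊔preds=[-2,-1]  new=[-3,0]  old=⊥  +wl: 3,5
  step 10. node 4  ⊔preds=[-3,3]  new=[-3,3]  stable
  step 11. node 3  ⊔preds=[-3,3]  new=[-3,3]  stable
  step 12. node 5  ⊔preds=[-3,3]  new=[-2,-1]  stable

Least fixpoint reached:
  node 0: [-3,3]
  node 1: [-2,-2]
  node 2: [-3,0]
  node 3: [-3,3]
  node 4: [-3,3]
  node 5: [-2,-1]
  node 6: [-3,3]

no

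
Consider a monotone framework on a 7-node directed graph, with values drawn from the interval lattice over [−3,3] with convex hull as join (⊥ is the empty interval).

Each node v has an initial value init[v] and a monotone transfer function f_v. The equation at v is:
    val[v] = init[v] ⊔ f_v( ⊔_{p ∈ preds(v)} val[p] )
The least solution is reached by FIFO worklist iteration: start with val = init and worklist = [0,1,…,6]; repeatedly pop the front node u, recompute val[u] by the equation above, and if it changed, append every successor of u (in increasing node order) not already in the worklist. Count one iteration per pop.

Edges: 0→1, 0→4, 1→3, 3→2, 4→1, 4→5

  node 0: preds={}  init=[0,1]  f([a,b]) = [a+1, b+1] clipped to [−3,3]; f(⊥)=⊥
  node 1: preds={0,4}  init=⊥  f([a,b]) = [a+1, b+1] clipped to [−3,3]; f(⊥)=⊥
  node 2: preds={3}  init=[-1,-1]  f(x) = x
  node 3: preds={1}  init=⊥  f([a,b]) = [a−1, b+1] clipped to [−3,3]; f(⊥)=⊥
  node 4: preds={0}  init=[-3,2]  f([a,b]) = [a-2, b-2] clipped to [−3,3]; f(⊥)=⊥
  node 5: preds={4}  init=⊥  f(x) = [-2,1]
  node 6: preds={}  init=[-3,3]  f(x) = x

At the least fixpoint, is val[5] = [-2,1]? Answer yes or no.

Trace (8 dequeues):
  [1] u=0 | in ⊥ | out [0,1] | ==
  [2] u=1 | in [-3,2] | out [-2,3] | prev ⊥ | push {}
  [3] u=2 | in ⊥ | out [-1,-1] | ==
  [4] u=3 | in [-2,3] | out [-3,3] | prev ⊥ | push {2}
  [5] u=4 | in [0,1] | out [-3,2] | ==
  [6] u=5 | in [-3,2] | out [-2,1] | prev ⊥ | push {}
  [7] u=6 | in ⊥ | out [-3,3] | ==
  [8] u=2 | in [-3,3] | out [-3,3] | prev [-1,-1] | push {}

Converged values:
  [0] [0,1]
  [1] [-2,3]
  [2] [-3,3]
  [3] [-3,3]
  [4] [-3,2]
  [5] [-2,1]
  [6] [-3,3]

yes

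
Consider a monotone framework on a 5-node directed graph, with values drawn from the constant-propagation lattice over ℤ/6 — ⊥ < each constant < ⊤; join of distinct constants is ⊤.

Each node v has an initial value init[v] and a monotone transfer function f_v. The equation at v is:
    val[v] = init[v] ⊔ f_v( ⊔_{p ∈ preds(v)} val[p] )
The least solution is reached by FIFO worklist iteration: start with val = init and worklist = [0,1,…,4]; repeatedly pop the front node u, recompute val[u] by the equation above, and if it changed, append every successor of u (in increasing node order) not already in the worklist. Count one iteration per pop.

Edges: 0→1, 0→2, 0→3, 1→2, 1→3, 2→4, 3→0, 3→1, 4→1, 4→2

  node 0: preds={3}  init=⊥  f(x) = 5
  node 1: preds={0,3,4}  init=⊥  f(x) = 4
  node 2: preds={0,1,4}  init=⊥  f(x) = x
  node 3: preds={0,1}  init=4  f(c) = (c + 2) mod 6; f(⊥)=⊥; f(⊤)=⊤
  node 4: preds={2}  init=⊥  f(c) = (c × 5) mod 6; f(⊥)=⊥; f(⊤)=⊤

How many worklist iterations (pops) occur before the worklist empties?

Worklist (8 pops):
  #1 pop 0: in=4 → 5 (was ⊥); enqueue []
  #2 pop 1: in=⊤ → 4 (was ⊥); enqueue []
  #3 pop 2: in=⊤ → ⊤ (was ⊥); enqueue []
  #4 pop 3: in=⊤ → ⊤ (was 4); enqueue [0,1]
  #5 pop 4: in=⊤ → ⊤ (was ⊥); enqueue [2]
  #6 pop 0: in=⊤ → 5 (no change)
  #7 pop 1: in=⊤ → 4 (no change)
  #8 pop 2: in=⊤ → ⊤ (no change)

Fixpoint:
  val[0] = 5
  val[1] = 4
  val[2] = ⊤
  val[3] = ⊤
  val[4] = ⊤

8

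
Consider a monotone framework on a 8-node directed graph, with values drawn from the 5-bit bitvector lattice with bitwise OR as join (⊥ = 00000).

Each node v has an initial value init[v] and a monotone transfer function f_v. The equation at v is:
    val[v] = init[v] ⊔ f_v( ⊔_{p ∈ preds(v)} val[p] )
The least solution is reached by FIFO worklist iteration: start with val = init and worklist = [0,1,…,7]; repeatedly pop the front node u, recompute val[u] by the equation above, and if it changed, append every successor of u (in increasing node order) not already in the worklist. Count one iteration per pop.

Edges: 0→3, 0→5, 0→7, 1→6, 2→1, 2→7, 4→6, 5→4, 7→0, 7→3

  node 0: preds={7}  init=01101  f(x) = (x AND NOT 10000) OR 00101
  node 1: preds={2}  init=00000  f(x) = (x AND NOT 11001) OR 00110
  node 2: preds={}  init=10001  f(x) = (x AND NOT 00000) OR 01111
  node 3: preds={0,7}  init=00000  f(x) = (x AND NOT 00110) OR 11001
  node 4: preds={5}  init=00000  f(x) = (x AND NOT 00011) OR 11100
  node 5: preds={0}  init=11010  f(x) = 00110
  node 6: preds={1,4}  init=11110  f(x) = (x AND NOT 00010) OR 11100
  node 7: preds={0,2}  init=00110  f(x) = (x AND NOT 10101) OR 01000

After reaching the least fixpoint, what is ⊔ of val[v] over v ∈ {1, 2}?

11111

Worklist (12 pops):
  #1 pop 0: in=00110 → 01111 (was 01101); enqueue []
  #2 pop 1: in=10001 → 00110 (was 00000); enqueue []
  #3 pop 2: in=00000 → 11111 (was 10001); enqueue [1]
  #4 pop 3: in=01111 → 11001 (was 00000); enqueue []
  #5 pop 4: in=11010 → 11100 (was 00000); enqueue []
  #6 pop 5: in=01111 → 11110 (was 11010); enqueue [4]
  #7 pop 6: in=11110 → 11110 (no change)
  #8 pop 7: in=11111 → 01110 (was 00110); enqueue [0,3]
  #9 pop 1: in=11111 → 00110 (no change)
  #10 pop 4: in=11110 → 11100 (no change)
  #11 pop 0: in=01110 → 01111 (no change)
  #12 pop 3: in=01111 → 11001 (no change)

Fixpoint:
  val[0] = 01111
  val[1] = 00110
  val[2] = 11111
  val[3] = 11001
  val[4] = 11100
  val[5] = 11110
  val[6] = 11110
  val[7] = 01110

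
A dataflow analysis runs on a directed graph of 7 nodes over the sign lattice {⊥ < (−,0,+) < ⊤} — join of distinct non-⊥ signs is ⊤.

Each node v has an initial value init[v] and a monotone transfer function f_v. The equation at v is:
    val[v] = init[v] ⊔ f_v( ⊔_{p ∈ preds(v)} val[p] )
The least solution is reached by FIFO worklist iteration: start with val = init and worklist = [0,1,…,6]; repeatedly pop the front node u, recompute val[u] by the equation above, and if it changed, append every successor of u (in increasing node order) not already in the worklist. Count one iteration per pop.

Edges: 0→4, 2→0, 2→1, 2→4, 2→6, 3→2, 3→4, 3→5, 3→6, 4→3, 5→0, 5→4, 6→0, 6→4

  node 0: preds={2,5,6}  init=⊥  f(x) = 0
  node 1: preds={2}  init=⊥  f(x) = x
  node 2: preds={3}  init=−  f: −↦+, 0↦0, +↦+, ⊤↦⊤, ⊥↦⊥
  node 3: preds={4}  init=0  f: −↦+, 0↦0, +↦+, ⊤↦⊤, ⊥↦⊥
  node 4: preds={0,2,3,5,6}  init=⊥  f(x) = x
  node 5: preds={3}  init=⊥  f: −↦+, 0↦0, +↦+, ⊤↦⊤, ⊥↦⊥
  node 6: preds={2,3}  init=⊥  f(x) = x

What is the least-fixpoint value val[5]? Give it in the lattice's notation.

⊤

Trace (16 dequeues):
  [1] u=0 | in − | out 0 | prev ⊥ | push {}
  [2] u=1 | in − | out − | prev ⊥ | push {}
  [3] u=2 | in 0 | out ⊤ | prev − | push {0,1}
  [4] u=3 | in ⊥ | out 0 | ==
  [5] u=4 | in ⊤ | out ⊤ | prev ⊥ | push {3}
  [6] u=5 | in 0 | out 0 | prev ⊥ | push {4}
  [7] u=6 | in ⊤ | out ⊤ | prev ⊥ | push {}
  [8] u=0 | in ⊤ | out 0 | ==
  [9] u=1 | in ⊤ | out ⊤ | prev − | push {}
  [10] u=3 | in ⊤ | out ⊤ | prev 0 | push {2,5,6}
  [11] u=4 | in ⊤ | out ⊤ | ==
  [12] u=2 | in ⊤ | out ⊤ | ==
  [13] u=5 | in ⊤ | out ⊤ | prev 0 | push {0,4}
  [14] u=6 | in ⊤ | out ⊤ | ==
  [15] u=0 | in ⊤ | out 0 | ==
  [16] u=4 | in ⊤ | out ⊤ | ==

Converged values:
  [0] 0
  [1] ⊤
  [2] ⊤
  [3] ⊤
  [4] ⊤
  [5] ⊤
  [6] ⊤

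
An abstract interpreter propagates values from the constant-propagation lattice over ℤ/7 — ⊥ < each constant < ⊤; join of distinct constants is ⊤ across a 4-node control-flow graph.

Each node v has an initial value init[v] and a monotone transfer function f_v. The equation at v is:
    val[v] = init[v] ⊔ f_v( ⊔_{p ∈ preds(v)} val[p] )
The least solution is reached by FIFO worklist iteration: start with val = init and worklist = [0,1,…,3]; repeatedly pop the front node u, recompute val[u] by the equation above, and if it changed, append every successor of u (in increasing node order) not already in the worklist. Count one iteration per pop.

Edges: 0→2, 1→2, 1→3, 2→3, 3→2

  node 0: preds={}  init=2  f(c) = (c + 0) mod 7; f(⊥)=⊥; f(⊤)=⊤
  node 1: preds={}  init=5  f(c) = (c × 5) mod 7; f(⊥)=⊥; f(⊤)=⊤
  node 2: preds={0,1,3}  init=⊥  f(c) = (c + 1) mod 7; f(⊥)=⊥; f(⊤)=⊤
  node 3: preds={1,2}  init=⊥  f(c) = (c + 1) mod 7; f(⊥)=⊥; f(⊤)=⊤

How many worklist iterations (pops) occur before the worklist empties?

Worklist (5 pops):
  #1 pop 0: in=⊥ → 2 (no change)
  #2 pop 1: in=⊥ → 5 (no change)
  #3 pop 2: in=⊤ → ⊤ (was ⊥); enqueue []
  #4 pop 3: in=⊤ → ⊤ (was ⊥); enqueue [2]
  #5 pop 2: in=⊤ → ⊤ (no change)

Fixpoint:
  val[0] = 2
  val[1] = 5
  val[2] = ⊤
  val[3] = ⊤

5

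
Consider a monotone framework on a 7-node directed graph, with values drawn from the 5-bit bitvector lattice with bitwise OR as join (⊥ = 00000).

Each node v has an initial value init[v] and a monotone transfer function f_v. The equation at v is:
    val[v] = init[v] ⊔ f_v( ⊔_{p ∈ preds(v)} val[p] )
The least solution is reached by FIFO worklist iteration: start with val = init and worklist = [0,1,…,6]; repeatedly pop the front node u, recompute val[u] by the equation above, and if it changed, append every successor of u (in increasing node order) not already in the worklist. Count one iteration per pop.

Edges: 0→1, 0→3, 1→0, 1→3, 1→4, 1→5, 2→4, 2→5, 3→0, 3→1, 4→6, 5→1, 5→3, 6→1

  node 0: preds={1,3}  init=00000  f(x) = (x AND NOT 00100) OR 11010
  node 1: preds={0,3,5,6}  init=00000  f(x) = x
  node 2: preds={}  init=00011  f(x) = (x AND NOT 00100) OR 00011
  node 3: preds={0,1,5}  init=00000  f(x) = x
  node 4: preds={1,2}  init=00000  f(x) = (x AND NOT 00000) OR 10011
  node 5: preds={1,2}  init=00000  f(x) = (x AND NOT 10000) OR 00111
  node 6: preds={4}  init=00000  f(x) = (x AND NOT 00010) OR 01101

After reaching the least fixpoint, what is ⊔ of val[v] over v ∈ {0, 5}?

Worklist (16 pops):
  #1 pop 0: in=00000 → 11010 (was 00000); enqueue []
  #2 pop 1: in=11010 → 11010 (was 00000); enqueue [0]
  #3 pop 2: in=00000 → 00011 (no change)
  #4 pop 3: in=11010 → 11010 (was 00000); enqueue [1]
  #5 pop 4: in=11011 → 11011 (was 00000); enqueue []
  #6 pop 5: in=11011 → 01111 (was 00000); enqueue [3]
  #7 pop 6: in=11011 → 11101 (was 00000); enqueue []
  #8 pop 0: in=11010 → 11010 (no change)
  #9 pop 1: in=11111 → 11111 (was 11010); enqueue [0,4,5]
  #10 pop 3: in=11111 → 11111 (was 11010); enqueue [1]
  #11 pop 0: in=11111 → 11011 (was 11010); enqueue [3]
  #12 pop 4: in=11111 → 11111 (was 11011); enqueue [6]
  #13 pop 5: in=11111 → 01111 (no change)
  #14 pop 1: in=11111 → 11111 (no change)
  #15 pop 3: in=11111 → 11111 (no change)
  #16 pop 6: in=11111 → 11101 (no change)

Fixpoint:
  val[0] = 11011
  val[1] = 11111
  val[2] = 00011
  val[3] = 11111
  val[4] = 11111
  val[5] = 01111
  val[6] = 11101

11111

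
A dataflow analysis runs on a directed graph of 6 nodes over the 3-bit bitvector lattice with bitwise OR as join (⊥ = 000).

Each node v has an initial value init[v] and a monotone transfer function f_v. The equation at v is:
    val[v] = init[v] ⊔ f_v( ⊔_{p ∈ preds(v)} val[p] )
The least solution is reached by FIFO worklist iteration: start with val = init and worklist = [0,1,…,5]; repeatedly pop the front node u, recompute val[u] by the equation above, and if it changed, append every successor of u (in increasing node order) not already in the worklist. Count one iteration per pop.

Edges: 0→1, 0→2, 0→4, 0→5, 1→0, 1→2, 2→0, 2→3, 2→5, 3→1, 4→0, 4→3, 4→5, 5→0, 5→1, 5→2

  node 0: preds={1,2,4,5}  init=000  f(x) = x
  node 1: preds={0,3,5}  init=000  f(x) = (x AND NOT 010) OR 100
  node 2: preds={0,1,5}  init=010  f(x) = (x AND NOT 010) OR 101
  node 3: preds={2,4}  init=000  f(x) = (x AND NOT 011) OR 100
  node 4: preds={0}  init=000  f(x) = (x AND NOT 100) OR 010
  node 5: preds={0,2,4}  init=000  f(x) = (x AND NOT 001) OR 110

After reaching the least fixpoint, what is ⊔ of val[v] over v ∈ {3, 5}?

Worklist (14 pops):
  #1 pop 0: in=010 → 010 (was 000); enqueue []
  #2 pop 1: in=010 → 100 (was 000); enqueue [0]
  #3 pop 2: in=110 → 111 (was 010); enqueue []
  #4 pop 3: in=111 → 100 (was 000); enqueue [1]
  #5 pop 4: in=010 → 010 (was 000); enqueue [3]
  #6 pop 5: in=111 → 110 (was 000); enqueue [2]
  #7 pop 0: in=111 → 111 (was 010); enqueue [4,5]
  #8 pop 1: in=111 → 101 (was 100); enqueue [0]
  #9 pop 3: in=111 → 100 (no change)
  #10 pop 2: in=111 → 111 (no change)
  #11 pop 4: in=111 → 011 (was 010); enqueue [3]
  #12 pop 5: in=111 → 110 (no change)
  #13 pop 0: in=111 → 111 (no change)
  #14 pop 3: in=111 → 100 (no change)

Fixpoint:
  val[0] = 111
  val[1] = 101
  val[2] = 111
  val[3] = 100
  val[4] = 011
  val[5] = 110

110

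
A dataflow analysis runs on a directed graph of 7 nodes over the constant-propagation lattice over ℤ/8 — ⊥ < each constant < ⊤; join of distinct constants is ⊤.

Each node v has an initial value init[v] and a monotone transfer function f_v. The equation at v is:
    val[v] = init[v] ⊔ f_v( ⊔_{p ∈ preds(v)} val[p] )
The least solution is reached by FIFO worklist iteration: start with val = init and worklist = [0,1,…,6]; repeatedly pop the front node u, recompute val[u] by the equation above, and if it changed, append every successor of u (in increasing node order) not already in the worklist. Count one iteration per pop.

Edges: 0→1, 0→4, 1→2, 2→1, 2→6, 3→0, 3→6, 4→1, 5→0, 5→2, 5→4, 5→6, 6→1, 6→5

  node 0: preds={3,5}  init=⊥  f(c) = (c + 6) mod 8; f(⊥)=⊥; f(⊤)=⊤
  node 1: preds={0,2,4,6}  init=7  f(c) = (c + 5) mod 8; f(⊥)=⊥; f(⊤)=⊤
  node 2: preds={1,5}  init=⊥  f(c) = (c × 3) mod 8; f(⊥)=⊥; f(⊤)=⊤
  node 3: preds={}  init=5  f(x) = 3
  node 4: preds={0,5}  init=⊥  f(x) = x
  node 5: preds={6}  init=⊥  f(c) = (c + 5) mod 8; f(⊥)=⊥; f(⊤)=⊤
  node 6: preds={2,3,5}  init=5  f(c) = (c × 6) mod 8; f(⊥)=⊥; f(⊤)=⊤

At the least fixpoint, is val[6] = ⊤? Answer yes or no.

yes

Worklist (17 pops):
  #1 pop 0: in=5 → 3 (was ⊥); enqueue []
  #2 pop 1: in=⊤ → ⊤ (was 7); enqueue []
  #3 pop 2: in=⊤ → ⊤ (was ⊥); enqueue [1]
  #4 pop 3: in=⊥ → ⊤ (was 5); enqueue [0]
  #5 pop 4: in=3 → 3 (was ⊥); enqueue []
  #6 pop 5: in=5 → 2 (was ⊥); enqueue [2,4]
  #7 pop 6: in=⊤ → ⊤ (was 5); enqueue [5]
  #8 pop 1: in=⊤ → ⊤ (no change)
  #9 pop 0: in=⊤ → ⊤ (was 3); enqueue [1]
  #10 pop 2: in=⊤ → ⊤ (no change)
  #11 pop 4: in=⊤ → ⊤ (was 3); enqueue []
  #12 pop 5: in=⊤ → ⊤ (was 2); enqueue [0,2,4,6]
  #13 pop 1: in=⊤ → ⊤ (no change)
  #14 pop 0: in=⊤ → ⊤ (no change)
  #15 pop 2: in=⊤ → ⊤ (no change)
  #16 pop 4: in=⊤ → ⊤ (no change)
  #17 pop 6: in=⊤ → ⊤ (no change)

Fixpoint:
  val[0] = ⊤
  val[1] = ⊤
  val[2] = ⊤
  val[3] = ⊤
  val[4] = ⊤
  val[5] = ⊤
  val[6] = ⊤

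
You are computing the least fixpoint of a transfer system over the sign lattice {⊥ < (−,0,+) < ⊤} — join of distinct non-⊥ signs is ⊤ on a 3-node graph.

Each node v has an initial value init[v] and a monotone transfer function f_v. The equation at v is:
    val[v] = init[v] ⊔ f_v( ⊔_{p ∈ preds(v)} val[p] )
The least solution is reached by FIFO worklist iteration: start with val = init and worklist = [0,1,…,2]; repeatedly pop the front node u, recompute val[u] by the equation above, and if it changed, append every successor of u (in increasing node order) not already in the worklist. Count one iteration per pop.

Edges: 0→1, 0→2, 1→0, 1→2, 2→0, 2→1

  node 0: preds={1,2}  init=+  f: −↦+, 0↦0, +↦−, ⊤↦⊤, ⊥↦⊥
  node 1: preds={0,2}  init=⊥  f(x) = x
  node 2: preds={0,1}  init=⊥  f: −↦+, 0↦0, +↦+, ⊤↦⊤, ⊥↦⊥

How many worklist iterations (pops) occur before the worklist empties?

8

Trace (8 dequeues):
  [1] u=0 | in ⊥ | out + | ==
  [2] u=1 | in + | out + | prev ⊥ | push {0}
  [3] u=2 | in + | out + | prev ⊥ | push {1}
  [4] u=0 | in + | out ⊤ | prev + | push {2}
  [5] u=1 | in ⊤ | out ⊤ | prev + | push {0}
  [6] u=2 | in ⊤ | out ⊤ | prev + | push {1}
  [7] u=0 | in ⊤ | out ⊤ | ==
  [8] u=1 | in ⊤ | out ⊤ | ==

Converged values:
  [0] ⊤
  [1] ⊤
  [2] ⊤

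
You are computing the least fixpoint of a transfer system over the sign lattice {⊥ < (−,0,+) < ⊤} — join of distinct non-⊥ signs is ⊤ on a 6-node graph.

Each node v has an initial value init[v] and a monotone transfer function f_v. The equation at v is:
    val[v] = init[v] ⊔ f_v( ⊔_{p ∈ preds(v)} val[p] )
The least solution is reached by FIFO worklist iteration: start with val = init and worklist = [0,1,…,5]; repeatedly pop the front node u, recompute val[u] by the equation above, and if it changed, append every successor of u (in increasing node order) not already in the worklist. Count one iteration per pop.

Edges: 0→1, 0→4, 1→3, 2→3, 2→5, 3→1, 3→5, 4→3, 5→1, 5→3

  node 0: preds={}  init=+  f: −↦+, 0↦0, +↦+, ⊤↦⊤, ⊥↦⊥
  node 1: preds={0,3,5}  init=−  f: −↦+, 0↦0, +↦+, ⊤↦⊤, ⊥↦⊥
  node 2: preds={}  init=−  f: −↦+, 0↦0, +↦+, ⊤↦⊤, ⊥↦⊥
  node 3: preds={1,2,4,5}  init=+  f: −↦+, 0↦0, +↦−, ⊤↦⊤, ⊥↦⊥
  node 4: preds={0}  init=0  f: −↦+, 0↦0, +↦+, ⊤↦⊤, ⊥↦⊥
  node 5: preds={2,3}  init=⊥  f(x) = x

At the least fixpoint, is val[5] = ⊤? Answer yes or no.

yes

Iteration log — 8 steps:
  step 1. node 0  ⊔preds=⊥  new=+  stable
  step 2. node 1  ⊔preds=+  new=⊤  old=−  +wl: 
  step 3. node 2  ⊔preds=⊥  new=−  stable
  step 4. node 3  ⊔preds=⊤  new=⊤  old=+  +wl: 1
  step 5. node 4  ⊔preds=+  new=⊤  old=0  +wl: 3
  step 6. node 5  ⊔preds=⊤  new=⊤  old=⊥  +wl: 
  step 7. node 1  ⊔preds=⊤  new=⊤  stable
  step 8. node 3  ⊔preds=⊤  new=⊤  stable

Least fixpoint reached:
  node 0: +
  node 1: ⊤
  node 2: −
  node 3: ⊤
  node 4: ⊤
  node 5: ⊤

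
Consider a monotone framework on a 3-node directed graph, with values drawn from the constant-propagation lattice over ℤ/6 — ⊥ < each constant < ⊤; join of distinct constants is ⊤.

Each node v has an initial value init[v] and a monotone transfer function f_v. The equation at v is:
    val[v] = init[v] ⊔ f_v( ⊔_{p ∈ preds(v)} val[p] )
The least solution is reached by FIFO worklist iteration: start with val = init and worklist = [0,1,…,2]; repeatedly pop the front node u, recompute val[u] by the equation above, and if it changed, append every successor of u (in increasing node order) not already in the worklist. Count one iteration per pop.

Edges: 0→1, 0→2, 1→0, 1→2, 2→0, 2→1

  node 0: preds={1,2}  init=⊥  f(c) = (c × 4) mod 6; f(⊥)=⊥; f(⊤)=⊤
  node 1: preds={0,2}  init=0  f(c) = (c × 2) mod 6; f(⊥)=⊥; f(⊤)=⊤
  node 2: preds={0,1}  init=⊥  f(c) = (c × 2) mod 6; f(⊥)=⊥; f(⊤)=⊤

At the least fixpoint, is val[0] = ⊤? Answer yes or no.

no

Iteration log — 5 steps:
  step 1. node 0  ⊔preds=0  new=0  old=⊥  +wl: 
  step 2. node 1  ⊔preds=0  new=0  stable
  step 3. node 2  ⊔preds=0  new=0  old=⊥  +wl: 0,1
  step 4. node 0  ⊔preds=0  new=0  stable
  step 5. node 1  ⊔preds=0  new=0  stable

Least fixpoint reached:
  node 0: 0
  node 1: 0
  node 2: 0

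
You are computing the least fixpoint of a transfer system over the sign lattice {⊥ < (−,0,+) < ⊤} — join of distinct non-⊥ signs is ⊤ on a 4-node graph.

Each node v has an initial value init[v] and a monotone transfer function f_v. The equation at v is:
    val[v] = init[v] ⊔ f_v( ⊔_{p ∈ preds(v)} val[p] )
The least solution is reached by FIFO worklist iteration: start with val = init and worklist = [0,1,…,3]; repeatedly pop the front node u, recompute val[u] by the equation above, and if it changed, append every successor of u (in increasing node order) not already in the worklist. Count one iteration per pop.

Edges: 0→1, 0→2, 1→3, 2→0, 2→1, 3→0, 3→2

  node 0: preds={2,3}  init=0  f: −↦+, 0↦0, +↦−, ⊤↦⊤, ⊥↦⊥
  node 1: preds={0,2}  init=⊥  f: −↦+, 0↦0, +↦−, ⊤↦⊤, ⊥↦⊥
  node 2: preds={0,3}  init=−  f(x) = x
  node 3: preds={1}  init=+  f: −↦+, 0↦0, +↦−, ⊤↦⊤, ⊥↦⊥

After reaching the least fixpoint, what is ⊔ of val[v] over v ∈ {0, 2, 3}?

Trace (7 dequeues):
  [1] u=0 | in ⊤ | out ⊤ | prev 0 | push {}
  [2] u=1 | in ⊤ | out ⊤ | prev ⊥ | push {}
  [3] u=2 | in ⊤ | out ⊤ | prev − | push {0,1}
  [4] u=3 | in ⊤ | out ⊤ | prev + | push {2}
  [5] u=0 | in ⊤ | out ⊤ | ==
  [6] u=1 | in ⊤ | out ⊤ | ==
  [7] u=2 | in ⊤ | out ⊤ | ==

Converged values:
  [0] ⊤
  [1] ⊤
  [2] ⊤
  [3] ⊤

⊤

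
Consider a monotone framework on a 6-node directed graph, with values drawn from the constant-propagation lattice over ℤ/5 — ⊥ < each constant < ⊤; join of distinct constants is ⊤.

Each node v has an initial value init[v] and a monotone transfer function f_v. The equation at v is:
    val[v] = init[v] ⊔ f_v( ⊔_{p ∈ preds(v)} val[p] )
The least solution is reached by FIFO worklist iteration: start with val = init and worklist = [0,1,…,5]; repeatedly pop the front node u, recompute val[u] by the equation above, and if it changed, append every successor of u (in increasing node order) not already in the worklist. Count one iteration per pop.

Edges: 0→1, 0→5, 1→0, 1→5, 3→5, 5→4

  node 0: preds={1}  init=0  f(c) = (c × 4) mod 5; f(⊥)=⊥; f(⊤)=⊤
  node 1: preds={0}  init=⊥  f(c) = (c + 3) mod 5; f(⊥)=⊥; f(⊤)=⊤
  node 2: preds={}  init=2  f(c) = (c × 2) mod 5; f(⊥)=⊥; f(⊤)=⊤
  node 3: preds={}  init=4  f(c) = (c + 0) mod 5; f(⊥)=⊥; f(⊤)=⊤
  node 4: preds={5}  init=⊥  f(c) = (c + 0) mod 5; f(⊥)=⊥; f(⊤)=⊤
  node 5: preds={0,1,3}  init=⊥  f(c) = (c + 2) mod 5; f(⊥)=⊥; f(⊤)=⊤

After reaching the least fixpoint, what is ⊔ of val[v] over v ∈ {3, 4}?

⊤

Worklist (11 pops):
  #1 pop 0: in=⊥ → 0 (no change)
  #2 pop 1: in=0 → 3 (was ⊥); enqueue [0]
  #3 pop 2: in=⊥ → 2 (no change)
  #4 pop 3: in=⊥ → 4 (no change)
  #5 pop 4: in=⊥ → ⊥ (no change)
  #6 pop 5: in=⊤ → ⊤ (was ⊥); enqueue [4]
  #7 pop 0: in=3 → ⊤ (was 0); enqueue [1,5]
  #8 pop 4: in=⊤ → ⊤ (was ⊥); enqueue []
  #9 pop 1: in=⊤ → ⊤ (was 3); enqueue [0]
  #10 pop 5: in=⊤ → ⊤ (no change)
  #11 pop 0: in=⊤ → ⊤ (no change)

Fixpoint:
  val[0] = ⊤
  val[1] = ⊤
  val[2] = 2
  val[3] = 4
  val[4] = ⊤
  val[5] = ⊤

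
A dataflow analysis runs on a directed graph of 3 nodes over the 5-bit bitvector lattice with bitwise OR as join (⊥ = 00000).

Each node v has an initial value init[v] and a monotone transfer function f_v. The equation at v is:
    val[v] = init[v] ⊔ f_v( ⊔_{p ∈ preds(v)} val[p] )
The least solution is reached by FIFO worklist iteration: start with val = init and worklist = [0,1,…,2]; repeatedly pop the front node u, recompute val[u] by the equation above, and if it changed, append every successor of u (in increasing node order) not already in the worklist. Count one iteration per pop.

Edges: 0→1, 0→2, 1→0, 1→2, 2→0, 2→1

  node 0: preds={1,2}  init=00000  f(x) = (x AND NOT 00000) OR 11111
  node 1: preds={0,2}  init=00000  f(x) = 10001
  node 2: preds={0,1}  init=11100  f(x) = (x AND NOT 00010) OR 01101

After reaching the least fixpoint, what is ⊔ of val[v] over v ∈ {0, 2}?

Iteration log — 5 steps:
  step 1. node 0  ⊔preds=11100  new=11111  old=00000  +wl: 
  step 2. node 1  ⊔preds=11111  new=10001  old=00000  +wl: 0
  step 3. node 2  ⊔preds=11111  new=11101  old=11100  +wl: 1
  step 4. node 0  ⊔preds=11101  new=11111  stable
  step 5. node 1  ⊔preds=11111  new=10001  stable

Least fixpoint reached:
  node 0: 11111
  node 1: 10001
  node 2: 11101

11111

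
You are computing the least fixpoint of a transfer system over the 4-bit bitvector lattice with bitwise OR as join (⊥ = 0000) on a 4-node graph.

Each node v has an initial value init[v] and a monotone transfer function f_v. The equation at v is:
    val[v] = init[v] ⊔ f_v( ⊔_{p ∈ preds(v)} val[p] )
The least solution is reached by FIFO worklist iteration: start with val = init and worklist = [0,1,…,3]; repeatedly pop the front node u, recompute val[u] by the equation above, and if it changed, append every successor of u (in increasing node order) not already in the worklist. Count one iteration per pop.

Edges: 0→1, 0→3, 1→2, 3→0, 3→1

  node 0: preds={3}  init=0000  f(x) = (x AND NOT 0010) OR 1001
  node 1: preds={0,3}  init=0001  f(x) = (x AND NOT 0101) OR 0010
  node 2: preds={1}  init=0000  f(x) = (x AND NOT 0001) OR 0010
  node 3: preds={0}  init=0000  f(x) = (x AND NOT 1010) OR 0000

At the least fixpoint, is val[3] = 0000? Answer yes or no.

Trace (6 dequeues):
  [1] u=0 | in 0000 | out 1001 | prev 0000 | push {}
  [2] u=1 | in 1001 | out 1011 | prev 0001 | push {}
  [3] u=2 | in 1011 | out 1010 | prev 0000 | push {}
  [4] u=3 | in 1001 | out 0001 | prev 0000 | push {0,1}
  [5] u=0 | in 0001 | out 1001 | ==
  [6] u=1 | in 1001 | out 1011 | ==

Converged values:
  [0] 1001
  [1] 1011
  [2] 1010
  [3] 0001

no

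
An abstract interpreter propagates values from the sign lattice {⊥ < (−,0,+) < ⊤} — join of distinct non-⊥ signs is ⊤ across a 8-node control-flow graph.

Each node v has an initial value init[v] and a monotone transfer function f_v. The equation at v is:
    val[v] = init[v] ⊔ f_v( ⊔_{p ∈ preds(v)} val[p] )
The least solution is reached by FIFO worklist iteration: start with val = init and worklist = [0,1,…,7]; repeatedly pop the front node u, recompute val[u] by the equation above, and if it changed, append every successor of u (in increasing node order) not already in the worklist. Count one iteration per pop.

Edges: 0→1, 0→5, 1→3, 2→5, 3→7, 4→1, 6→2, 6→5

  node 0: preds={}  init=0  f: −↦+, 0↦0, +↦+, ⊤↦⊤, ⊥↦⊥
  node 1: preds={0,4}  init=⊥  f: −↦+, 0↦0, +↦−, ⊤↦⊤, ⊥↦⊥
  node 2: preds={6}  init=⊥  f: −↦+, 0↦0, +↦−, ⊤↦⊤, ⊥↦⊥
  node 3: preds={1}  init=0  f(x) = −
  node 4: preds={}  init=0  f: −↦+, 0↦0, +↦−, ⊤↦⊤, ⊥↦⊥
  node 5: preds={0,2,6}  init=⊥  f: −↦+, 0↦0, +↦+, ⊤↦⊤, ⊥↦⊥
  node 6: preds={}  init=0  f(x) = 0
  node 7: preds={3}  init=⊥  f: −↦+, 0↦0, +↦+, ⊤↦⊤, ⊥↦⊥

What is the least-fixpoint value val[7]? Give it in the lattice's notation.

Worklist (8 pops):
  #1 pop 0: in=⊥ → 0 (no change)
  #2 pop 1: in=0 → 0 (was ⊥); enqueue []
  #3 pop 2: in=0 → 0 (was ⊥); enqueue []
  #4 pop 3: in=0 → ⊤ (was 0); enqueue []
  #5 pop 4: in=⊥ → 0 (no change)
  #6 pop 5: in=0 → 0 (was ⊥); enqueue []
  #7 pop 6: in=⊥ → 0 (no change)
  #8 pop 7: in=⊤ → ⊤ (was ⊥); enqueue []

Fixpoint:
  val[0] = 0
  val[1] = 0
  val[2] = 0
  val[3] = ⊤
  val[4] = 0
  val[5] = 0
  val[6] = 0
  val[7] = ⊤

⊤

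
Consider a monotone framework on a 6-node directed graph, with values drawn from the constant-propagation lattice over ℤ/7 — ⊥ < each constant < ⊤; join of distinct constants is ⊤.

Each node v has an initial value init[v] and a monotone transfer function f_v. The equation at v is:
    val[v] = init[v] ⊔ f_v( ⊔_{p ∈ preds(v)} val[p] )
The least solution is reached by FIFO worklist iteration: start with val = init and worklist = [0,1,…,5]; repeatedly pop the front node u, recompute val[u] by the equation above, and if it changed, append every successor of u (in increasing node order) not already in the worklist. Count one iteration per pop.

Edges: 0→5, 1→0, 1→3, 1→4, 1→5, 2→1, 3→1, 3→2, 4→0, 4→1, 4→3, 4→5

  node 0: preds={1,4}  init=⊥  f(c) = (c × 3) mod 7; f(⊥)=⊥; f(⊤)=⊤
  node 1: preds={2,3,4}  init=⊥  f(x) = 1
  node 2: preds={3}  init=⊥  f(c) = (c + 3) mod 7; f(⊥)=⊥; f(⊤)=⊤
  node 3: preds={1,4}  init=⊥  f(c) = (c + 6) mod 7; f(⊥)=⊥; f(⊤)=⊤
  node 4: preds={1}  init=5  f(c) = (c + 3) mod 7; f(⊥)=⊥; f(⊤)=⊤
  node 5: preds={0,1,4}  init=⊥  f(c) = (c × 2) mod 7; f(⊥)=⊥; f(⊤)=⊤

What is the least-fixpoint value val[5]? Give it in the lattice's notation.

Iteration log — 12 steps:
  step 1. node 0  ⊔preds=5  new=1  old=⊥  +wl: 
  step 2. node 1  ⊔preds=5  new=1  old=⊥  +wl: 0
  step 3. node 2  ⊔preds=⊥  new=⊥  stable
  step 4. node 3  ⊔preds=⊤  new=⊤  old=⊥  +wl: 1,2
  step 5. node 4  ⊔preds=1  new=⊤  old=5  +wl: 3
  step 6. node 5  ⊔preds=⊤  new=⊤  old=⊥  +wl: 
  step 7. node 0  ⊔preds=⊤  new=⊤  old=1  +wl: 5
  step 8. node 1  ⊔preds=⊤  new=1  stable
  step 9. node 2  ⊔preds=⊤  new=⊤  old=⊥  +wl: 1
  step 10. node 3  ⊔preds=⊤  new=⊤  stable
  step 11. node 5  ⊔preds=⊤  new=⊤  stable
  step 12. node 1  ⊔preds=⊤  new=1  stable

Least fixpoint reached:
  node 0: ⊤
  node 1: 1
  node 2: ⊤
  node 3: ⊤
  node 4: ⊤
  node 5: ⊤

⊤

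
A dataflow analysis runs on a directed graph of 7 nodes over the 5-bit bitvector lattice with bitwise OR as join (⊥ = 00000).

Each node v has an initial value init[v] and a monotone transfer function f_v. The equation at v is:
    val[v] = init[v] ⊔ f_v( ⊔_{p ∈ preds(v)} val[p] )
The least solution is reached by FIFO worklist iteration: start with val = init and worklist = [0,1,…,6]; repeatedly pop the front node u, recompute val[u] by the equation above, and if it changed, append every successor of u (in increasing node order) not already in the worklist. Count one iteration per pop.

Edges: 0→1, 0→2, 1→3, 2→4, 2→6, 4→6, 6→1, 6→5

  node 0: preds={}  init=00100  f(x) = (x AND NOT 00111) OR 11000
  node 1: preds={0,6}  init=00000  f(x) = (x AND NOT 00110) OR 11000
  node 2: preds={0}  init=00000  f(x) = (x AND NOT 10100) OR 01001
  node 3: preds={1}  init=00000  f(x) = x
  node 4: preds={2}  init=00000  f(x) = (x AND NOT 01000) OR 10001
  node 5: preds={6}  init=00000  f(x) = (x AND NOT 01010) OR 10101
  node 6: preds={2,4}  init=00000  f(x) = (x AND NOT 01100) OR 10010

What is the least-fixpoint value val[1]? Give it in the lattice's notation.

Worklist (10 pops):
  #1 pop 0: in=00000 → 11100 (was 00100); enqueue []
  #2 pop 1: in=11100 → 11000 (was 00000); enqueue []
  #3 pop 2: in=11100 → 01001 (was 00000); enqueue []
  #4 pop 3: in=11000 → 11000 (was 00000); enqueue []
  #5 pop 4: in=01001 → 10001 (was 00000); enqueue []
  #6 pop 5: in=00000 → 10101 (was 00000); enqueue []
  #7 pop 6: in=11001 → 10011 (was 00000); enqueue [1,5]
  #8 pop 1: in=11111 → 11001 (was 11000); enqueue [3]
  #9 pop 5: in=10011 → 10101 (no change)
  #10 pop 3: in=11001 → 11001 (was 11000); enqueue []

Fixpoint:
  val[0] = 11100
  val[1] = 11001
  val[2] = 01001
  val[3] = 11001
  val[4] = 10001
  val[5] = 10101
  val[6] = 10011

11001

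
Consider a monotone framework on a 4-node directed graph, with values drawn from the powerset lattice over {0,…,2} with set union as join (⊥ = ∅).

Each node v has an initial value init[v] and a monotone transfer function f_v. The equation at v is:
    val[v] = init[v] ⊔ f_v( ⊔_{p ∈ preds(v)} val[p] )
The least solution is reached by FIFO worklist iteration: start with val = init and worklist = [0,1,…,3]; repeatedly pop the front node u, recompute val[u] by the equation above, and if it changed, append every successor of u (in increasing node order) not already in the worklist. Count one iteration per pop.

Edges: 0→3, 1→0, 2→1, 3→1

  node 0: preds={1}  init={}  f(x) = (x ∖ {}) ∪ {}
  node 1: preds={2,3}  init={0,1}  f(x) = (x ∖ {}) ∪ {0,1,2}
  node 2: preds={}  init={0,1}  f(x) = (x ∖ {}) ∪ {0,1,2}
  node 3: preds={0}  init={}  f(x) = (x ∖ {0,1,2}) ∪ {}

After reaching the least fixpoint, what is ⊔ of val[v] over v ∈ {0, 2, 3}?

{0,1,2}

Worklist (7 pops):
  #1 pop 0: in={0,1} → {0,1} (was {}); enqueue []
  #2 pop 1: in={0,1} → {0,1,2} (was {0,1}); enqueue [0]
  #3 pop 2: in={} → {0,1,2} (was {0,1}); enqueue [1]
  #4 pop 3: in={0,1} → {} (no change)
  #5 pop 0: in={0,1,2} → {0,1,2} (was {0,1}); enqueue [3]
  #6 pop 1: in={0,1,2} → {0,1,2} (no change)
  #7 pop 3: in={0,1,2} → {} (no change)

Fixpoint:
  val[0] = {0,1,2}
  val[1] = {0,1,2}
  val[2] = {0,1,2}
  val[3] = {}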